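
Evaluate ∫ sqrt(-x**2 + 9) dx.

Substitute x = 3·sin(θ), so dx = 3·cos(θ) dθ and the radical becomes sqrt(-x**2 + 9) = 3·cos(θ) by the Pythagorean identity.
Integrate the resulting trig expression in θ, then back-substitute θ = asin(x/3), sin(θ) = x/3, cos(θ) = sqrt(-x**2 + 9)/3 (absorbing any constant into C).

x*sqrt(-x**2 + 9)/2 + 9*asin(x/3)/2 + C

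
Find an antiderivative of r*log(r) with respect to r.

Use integration by parts with u = log(r), dv = r dr.
Then du = 1/r dr and v = r**2/2.

r**2*log(r)/2 - r**2/4 + C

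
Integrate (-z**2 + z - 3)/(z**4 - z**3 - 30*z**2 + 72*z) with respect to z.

-log(z)/24 - 3*log(z - 4)/8 + log(z - 3)/3 + log(z + 6)/12 + C

Factor the denominator: z*(z - 4)*(z - 3)*(z + 6).
Partial-fraction decomposition: 1/(12*(z + 6)) + 1/(3*(z - 3)) - 3/(8*(z - 4)) - 1/(24*z).
Integrate each term: A/(z−a) contributes A·log|z−a|.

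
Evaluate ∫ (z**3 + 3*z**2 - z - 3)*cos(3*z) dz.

z**3*sin(3*z)/3 + z**2*sin(3*z) + z**2*cos(3*z)/3 - 5*z*sin(3*z)/9 + 2*z*cos(3*z)/3 - 11*sin(3*z)/9 - 5*cos(3*z)/27 + C

Use integration by parts with u = z**3 + 3*z**2 - z - 3, dv = cos(3*z) dz, so v = sin(3*z)/3.
Apply parts 3 times (tabular method): alternate signs, differentiate u down to 0, integrate dv up.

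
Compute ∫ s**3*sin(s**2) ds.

Let u = s², du = 2s ds; rewrite as (1/2)∫ u^1·sin(1u) du.
Now integrate by parts 1 time.

-s**2*cos(s**2)/2 + sin(s**2)/2 + C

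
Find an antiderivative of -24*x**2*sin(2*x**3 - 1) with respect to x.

Let u = 2*x**3 - 1, so du = (6*x**2) dx.
Rewriting, the integral becomes -4·∫ sin(u) du = -4·-cos(u).
Substituting back, u = 2*x**3 - 1.

4*cos(2*x**3 - 1) + C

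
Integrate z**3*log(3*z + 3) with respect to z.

Use integration by parts with u = log(3*z + 3), dv = z**3 dz.
Then du = 3/(3*z + 3) dz and v = z**4/4.

z**4*log(3*z + 3)/4 - z**4/16 + z**3/12 - z**2/8 + z/4 - log(z + 1)/4 + C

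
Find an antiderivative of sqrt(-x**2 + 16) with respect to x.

x*sqrt(-x**2 + 16)/2 + 8*asin(x/4) + C

Substitute x = 4·sin(θ), so dx = 4·cos(θ) dθ and the radical becomes sqrt(-x**2 + 16) = 4·cos(θ) by the Pythagorean identity.
Integrate the resulting trig expression in θ, then back-substitute θ = asin(x/4), sin(θ) = x/4, cos(θ) = sqrt(-x**2 + 16)/4 (absorbing any constant into C).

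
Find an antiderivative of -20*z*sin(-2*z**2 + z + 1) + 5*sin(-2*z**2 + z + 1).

-5*cos(-2*z**2 + z + 1) + C

Let u = 2*z**2 - z - 1, so du = (4*z - 1) dz.
Rewriting, the integral becomes 5·∫ sin(u) du = 5·-cos(u).
Substituting back, u = 2*z**2 - z - 1.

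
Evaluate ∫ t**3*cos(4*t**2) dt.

t**2*sin(4*t**2)/8 + cos(4*t**2)/32 + C

Let u = t², du = 2t dt; rewrite as (1/2)∫ u^1·cos(4u) du.
Now integrate by parts 1 time.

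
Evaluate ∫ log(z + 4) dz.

z*log(z + 4) - z + 4*log(z + 4) + C

Use integration by parts with u = log(z + 4), dv = dz.
Then du = 1/(z + 4) dz and v = z.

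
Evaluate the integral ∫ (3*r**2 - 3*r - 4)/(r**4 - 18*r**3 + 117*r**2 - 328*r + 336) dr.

Factor the denominator: (r - 7)*(r - 4)**2*(r - 3).
Partial-fraction decomposition: -7/(2*(r - 3)) + 1/(9*(r - 4)) - 32/(3*(r - 4)**2) + 61/(18*(r - 7)).
Integrate each term; A/(r−a) gives A·log|r−a|; A/(r−a)² gives −A/(r−a).

61*log(r - 7)/18 + log(r - 4)/9 - 7*log(r - 3)/2 + 32/(3*r - 12) + C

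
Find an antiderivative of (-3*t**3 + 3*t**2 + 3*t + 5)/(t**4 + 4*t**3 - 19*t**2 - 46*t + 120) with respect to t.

Factor the denominator: (t - 3)*(t - 2)*(t + 4)*(t + 5).
Partial-fraction decomposition: -55/(7*(t + 5)) + 233/(42*(t + 4)) + 1/(42*(t - 2)) - 5/(7*(t - 3)).
Integrate each term: A/(t−a) contributes A·log|t−a|.

-5*log(t - 3)/7 + log(t - 2)/42 + 233*log(t + 4)/42 - 55*log(t + 5)/7 + C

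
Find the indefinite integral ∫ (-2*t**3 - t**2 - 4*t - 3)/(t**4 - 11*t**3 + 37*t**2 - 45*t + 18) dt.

Factor the denominator: (t - 6)*(t - 3)*(t - 1)**2.
Partial-fraction decomposition: -19/(10*(t - 1)) - 1/(t - 1)**2 + 13/(2*(t - 3)) - 33/(5*(t - 6)).
Integrate each term; A/(t−a) gives A·log|t−a|; A/(t−a)² gives −A/(t−a).

-33*log(t - 6)/5 + 13*log(t - 3)/2 - 19*log(t - 1)/10 + 1/(t - 1) + C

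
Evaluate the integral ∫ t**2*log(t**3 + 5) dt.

t**3*log(t**3 + 5)/3 - t**3/3 + 5*log(t**3 + 5)/3 + C

Let u = t**3 + 5, so du = (3*t**2) dt.
The integral becomes (1/3)·∫ log(u) du; integrate by parts with u′=log(u), dv′=du.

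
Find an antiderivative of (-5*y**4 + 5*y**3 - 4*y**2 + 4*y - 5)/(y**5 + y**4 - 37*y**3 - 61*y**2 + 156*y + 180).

-5525*log(y - 6)/2772 + 53*log(y - 2)/420 - 23*log(y + 1)/168 + 593*log(y + 3)/180 - 3875*log(y + 5)/616 + C

Factor the denominator: (y - 6)*(y - 2)*(y + 1)*(y + 3)*(y + 5).
Partial-fraction decomposition: -3875/(616*(y + 5)) + 593/(180*(y + 3)) - 23/(168*(y + 1)) + 53/(420*(y - 2)) - 5525/(2772*(y - 6)).
Integrate each term: A/(y−a) contributes A·log|y−a|.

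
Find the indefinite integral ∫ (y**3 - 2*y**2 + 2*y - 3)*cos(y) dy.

Use integration by parts with u = y**3 - 2*y**2 + 2*y - 3, dv = cos(y) dy, so v = sin(y).
Apply parts 3 times (tabular method): alternate signs, differentiate u down to 0, integrate dv up.

y**3*sin(y) - 2*y**2*sin(y) + 3*y**2*cos(y) - 4*y*sin(y) - 4*y*cos(y) + sin(y) - 4*cos(y) + C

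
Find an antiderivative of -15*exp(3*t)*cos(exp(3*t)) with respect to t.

-5*sin(exp(3*t)) + C

Let u = exp(3*t), so du = (3*exp(3*t)) dt.
Rewriting, the integral becomes -5·∫ cos(u) du = -5·sin(u).
Substituting back, u = exp(3*t).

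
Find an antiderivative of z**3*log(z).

Use integration by parts with u = log(z), dv = z**3 dz.
Then du = 1/z dz and v = z**4/4.

z**4*log(z)/4 - z**4/16 + C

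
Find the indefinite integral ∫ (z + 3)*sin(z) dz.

-z*cos(z) + sin(z) - 3*cos(z) + C

Use integration by parts with u = z + 3, dv = sin(z) dz, so v = -cos(z).
Apply parts 1 times (tabular method): alternate signs, differentiate u down to 0, integrate dv up.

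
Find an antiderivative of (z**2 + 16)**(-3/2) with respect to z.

Substitute z = 4·tan(θ), so dz = 4·sec(θ)^2 dθ and the radical becomes sqrt(z**2 + 16) = 4·sec(θ) by the Pythagorean identity.
Integrate the resulting trig expression in θ, then back-substitute tan(θ) = z/4, sec(θ) = sqrt(z**2 + 16)/4 (absorbing any constant into C).

z/(16*sqrt(z**2 + 16)) + C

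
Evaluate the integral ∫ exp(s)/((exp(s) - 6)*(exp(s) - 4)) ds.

Let u = e^s, du = e^s ds.
The integral becomes ∫ du/((u-6)(u-4)); decompose into partial fractions.

log(exp(s) - 6)/2 - log(exp(s) - 4)/2 + C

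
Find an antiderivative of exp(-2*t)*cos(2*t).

exp(-2*t)*sin(2*t)/4 - exp(-2*t)*cos(2*t)/4 + C

Let I denote the integral. Integrate by parts with u = cos(2*t), dv = exp(-2*t) dt, so v = -exp(-2*t)/2: I = -exp(-2*t)*cos(2*t)/2 − ∫ exp(-2*t)*sin(2*t) dt.
Apply parts again with u = sin(2*t), dv = exp(-2*t) dt: ∫ exp(-2*t)*sin(2*t) dt = -exp(-2*t)*sin(2*t)/2 + I. Substituting back brings back I: I = exp(-2*t)*sin(2*t)/2 - exp(-2*t)*cos(2*t)/2 − I.
Solving for I: (1 + 1)·I equals the remaining terms, so I = (1/2)·(exp(-2*t)*sin(2*t)/2 - exp(-2*t)*cos(2*t)/2).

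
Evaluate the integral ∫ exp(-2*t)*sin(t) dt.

Let I denote the integral. Integrate by parts with u = sin(t), dv = exp(-2*t) dt, so v = -exp(-2*t)/2: I = -exp(-2*t)*sin(t)/2 + (1/2)·∫ exp(-2*t)*cos(t) dt.
Apply parts again with u = cos(t), dv = exp(-2*t) dt: ∫ exp(-2*t)*cos(t) dt = -exp(-2*t)*cos(t)/2 − (1/2)·I. Substituting back brings back I: I = -exp(-2*t)*sin(t)/2 - exp(-2*t)*cos(t)/4 − (1/4)·I.
Solving for I: (1 + 1/4)·I equals the remaining terms, so I = (4/5)·(-exp(-2*t)*sin(t)/2 - exp(-2*t)*cos(t)/4).

-2*exp(-2*t)*sin(t)/5 - exp(-2*t)*cos(t)/5 + C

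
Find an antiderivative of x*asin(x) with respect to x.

x**2*asin(x)/2 + x*sqrt(-x**2 + 1)/4 - asin(x)/4 + C

Use integration by parts with u = arcsin(x), dv = x dx.
Then du = 1/sqrt(-x**2 + 1) dx.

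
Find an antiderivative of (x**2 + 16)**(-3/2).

Substitute x = 4·tan(θ), so dx = 4·sec(θ)^2 dθ and the radical becomes sqrt(x**2 + 16) = 4·sec(θ) by the Pythagorean identity.
Integrate the resulting trig expression in θ, then back-substitute tan(θ) = x/4, sec(θ) = sqrt(x**2 + 16)/4 (absorbing any constant into C).

x/(16*sqrt(x**2 + 16)) + C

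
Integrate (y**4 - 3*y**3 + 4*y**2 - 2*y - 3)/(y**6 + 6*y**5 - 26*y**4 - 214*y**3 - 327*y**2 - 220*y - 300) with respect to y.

Factor the denominator: (y - 6)*(y + 2)*(y + 5)**2*(y**2 + 1).
Partial-fraction decomposition: -(22*y - 19)/(1690*(y**2 + 1)) + 9181/(61347*(y + 5)) + 369/(286*(y + 5)**2) - 19/(120*(y + 2)) + 21/(968*(y - 6)).
Integrate each term; A/(y−a) gives A·log|y−a|; the (By+D)/(y²+p²) term gives a log and an atan.

21*log(y - 6)/968 - 19*log(y + 2)/120 + 9181*log(y + 5)/61347 - 11*log(y**2 + 1)/1690 + 19*atan(y)/1690 - 369/(286*y + 1430) + C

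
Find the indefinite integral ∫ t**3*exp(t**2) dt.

(t**2 - 1)*exp(t**2)/2 + C

Let u = t², du = 2t dt; rewrite as (1/2)∫ u^1·exp(1u) du.
Now integrate by parts 1 time.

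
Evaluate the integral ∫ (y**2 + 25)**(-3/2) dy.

y/(25*sqrt(y**2 + 25)) + C

Substitute y = 5·tan(θ), so dy = 5·sec(θ)^2 dθ and the radical becomes sqrt(y**2 + 25) = 5·sec(θ) by the Pythagorean identity.
Integrate the resulting trig expression in θ, then back-substitute tan(θ) = y/5, sec(θ) = sqrt(y**2 + 25)/5 (absorbing any constant into C).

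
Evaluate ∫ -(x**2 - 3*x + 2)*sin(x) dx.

Use integration by parts with u = x**2 - 3*x + 2, dv = -sin(x) dx, so v = cos(x).
Apply parts 2 times (tabular method): alternate signs, differentiate u down to 0, integrate dv up.

x**2*cos(x) - 2*x*sin(x) - 3*x*cos(x) + 3*sin(x) + C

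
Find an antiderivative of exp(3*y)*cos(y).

Let I denote the integral. Integrate by parts with u = cos(y), dv = exp(3*y) dy, so v = exp(3*y)/3: I = exp(3*y)*cos(y)/3 + (1/3)·∫ exp(3*y)*sin(y) dy.
Apply parts again with u = sin(y), dv = exp(3*y) dy: ∫ exp(3*y)*sin(y) dy = exp(3*y)*sin(y)/3 − (1/3)·I. Substituting back brings back I: I = exp(3*y)*sin(y)/9 + exp(3*y)*cos(y)/3 − (1/9)·I.
Solving for I: (1 + 1/9)·I equals the remaining terms, so I = (9/10)·(exp(3*y)*sin(y)/9 + exp(3*y)*cos(y)/3).

exp(3*y)*sin(y)/10 + 3*exp(3*y)*cos(y)/10 + C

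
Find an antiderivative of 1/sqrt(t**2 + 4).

log(t + sqrt(t**2 + 4)) + C

Substitute t = 2·tan(θ), so dt = 2·sec(θ)^2 dθ and the radical becomes sqrt(t**2 + 4) = 2·sec(θ) by the Pythagorean identity.
Integrate the resulting trig expression in θ, then back-substitute tan(θ) = t/2, sec(θ) = sqrt(t**2 + 4)/2 (absorbing any constant into C).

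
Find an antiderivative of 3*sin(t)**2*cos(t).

Let u = sin(t), so du = (cos(t)) dt.
Rewriting, the integral becomes 3·∫ u^2 du = 3·u^3/3.
Substituting back, u = sin(t).

sin(t)**3 + C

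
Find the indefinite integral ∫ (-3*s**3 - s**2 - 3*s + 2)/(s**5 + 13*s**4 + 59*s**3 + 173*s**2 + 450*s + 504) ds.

14*log(s + 2)/65 - 19*log(s + 4)/15 + 1003*log(s + 7)/870 - 383*log(s**2 + 9)/7540 + 1637*atan(s/3)/11310 + C

Factor the denominator: (s + 2)*(s + 4)*(s + 7)*(s**2 + 9).
Partial-fraction decomposition: -(383*s - 1637)/(3770*(s**2 + 9)) + 1003/(870*(s + 7)) - 19/(15*(s + 4)) + 14/(65*(s + 2)).
Integrate each term; A/(s−a) gives A·log|s−a|; the (Bs+D)/(s²+p²) term gives a log and an atan.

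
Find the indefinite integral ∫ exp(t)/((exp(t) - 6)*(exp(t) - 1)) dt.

log(exp(t) - 6)/5 - log(exp(t) - 1)/5 + C

Let u = e^t, du = e^t dt.
The integral becomes ∫ du/((u-1)(u-6)); decompose into partial fractions.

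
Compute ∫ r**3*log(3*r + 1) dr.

r**4*log(3*r + 1)/4 - r**4/16 + r**3/36 - r**2/72 + r/108 - log(3*r + 1)/324 + C

Use integration by parts with u = log(3*r + 1), dv = r**3 dr.
Then du = 3/(3*r + 1) dr and v = r**4/4.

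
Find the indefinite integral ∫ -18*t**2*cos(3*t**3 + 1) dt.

Let u = 3*t**3 + 1, so du = (9*t**2) dt.
Rewriting, the integral becomes -2·∫ cos(u) du = -2·sin(u).
Substituting back, u = 3*t**3 + 1.

-2*sin(3*t**3 + 1) + C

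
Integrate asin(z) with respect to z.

z*asin(z) + sqrt(-z**2 + 1) + C

Use integration by parts with u = arcsin(z), dv = dz.
Then du = 1/sqrt(-z**2 + 1) dz.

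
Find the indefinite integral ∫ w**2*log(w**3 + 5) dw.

Let u = w**3 + 5, so du = (3*w**2) dw.
The integral becomes (1/3)·∫ log(u) du; integrate by parts with u′=log(u), dv′=du.

w**3*log(w**3 + 5)/3 - w**3/3 + 5*log(w**3 + 5)/3 + C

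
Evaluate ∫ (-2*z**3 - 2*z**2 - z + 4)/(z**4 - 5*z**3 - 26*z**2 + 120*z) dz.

log(z)/30 - 23*log(z - 6)/6 + 20*log(z - 4)/9 - 19*log(z + 5)/45 + C

Factor the denominator: z*(z - 6)*(z - 4)*(z + 5).
Partial-fraction decomposition: -19/(45*(z + 5)) + 20/(9*(z - 4)) - 23/(6*(z - 6)) + 1/(30*z).
Integrate each term: A/(z−a) contributes A·log|z−a|.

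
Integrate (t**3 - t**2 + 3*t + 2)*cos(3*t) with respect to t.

t**3*sin(3*t)/3 - t**2*sin(3*t)/3 + t**2*cos(3*t)/3 + 7*t*sin(3*t)/9 - 2*t*cos(3*t)/9 + 20*sin(3*t)/27 + 7*cos(3*t)/27 + C

Use integration by parts with u = t**3 - t**2 + 3*t + 2, dv = cos(3*t) dt, so v = sin(3*t)/3.
Apply parts 3 times (tabular method): alternate signs, differentiate u down to 0, integrate dv up.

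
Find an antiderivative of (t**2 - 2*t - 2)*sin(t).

Use integration by parts with u = t**2 - 2*t - 2, dv = sin(t) dt, so v = -cos(t).
Apply parts 2 times (tabular method): alternate signs, differentiate u down to 0, integrate dv up.

-t**2*cos(t) + 2*t*sin(t) + 2*t*cos(t) - 2*sin(t) + 4*cos(t) + C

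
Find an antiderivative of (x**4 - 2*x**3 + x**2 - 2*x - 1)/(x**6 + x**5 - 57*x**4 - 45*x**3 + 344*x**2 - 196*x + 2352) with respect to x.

3*log(x - 7)/56 - 29*log(x - 3)/3640 + 37*log(x + 4)/420 - 3149*log(x + 7)/22260 + 107*log(x**2 + 4)/27560 + 19*atan(x/2)/3445 + C

Factor the denominator: (x - 7)*(x - 3)*(x + 4)*(x + 7)*(x**2 + 4).
Partial-fraction decomposition: (107*x + 152)/(13780*(x**2 + 4)) - 3149/(22260*(x + 7)) + 37/(420*(x + 4)) - 29/(3640*(x - 3)) + 3/(56*(x - 7)).
Integrate each term; A/(x−a) gives A·log|x−a|; the (Bx+D)/(x²+p²) term gives a log and an atan.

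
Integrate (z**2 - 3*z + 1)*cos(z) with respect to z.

z**2*sin(z) - 3*z*sin(z) + 2*z*cos(z) - sin(z) - 3*cos(z) + C

Use integration by parts with u = z**2 - 3*z + 1, dv = cos(z) dz, so v = sin(z).
Apply parts 2 times (tabular method): alternate signs, differentiate u down to 0, integrate dv up.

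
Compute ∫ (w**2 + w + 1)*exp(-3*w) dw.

Use integration by parts with u = w**2 + w + 1, dv = exp(-3*w) dw, so v = -exp(-3*w)/3.
Apply parts 2 times (tabular method): alternate signs, differentiate u down to 0, integrate dv up.

(-9*w**2 - 15*w - 14)*exp(-3*w)/27 + C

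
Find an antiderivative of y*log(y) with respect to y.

y**2*log(y)/2 - y**2/4 + C

Use integration by parts with u = log(y), dv = y dy.
Then du = 1/y dy and v = y**2/2.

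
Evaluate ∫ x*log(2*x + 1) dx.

x**2*log(2*x + 1)/2 - x**2/4 + x/4 - log(2*x + 1)/8 + C

Use integration by parts with u = log(2*x + 1), dv = x dx.
Then du = 2/(2*x + 1) dx and v = x**2/2.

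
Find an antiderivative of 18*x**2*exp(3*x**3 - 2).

2*exp(3*x**3 - 2) + C

Let u = 3*x**3 - 2, so du = (9*x**2) dx.
Rewriting, the integral becomes 2·∫ e^u du = 2·e^u.
Substituting back, u = 3*x**3 - 2.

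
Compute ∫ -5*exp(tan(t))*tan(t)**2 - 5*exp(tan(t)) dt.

-5*exp(tan(t)) + C

Let u = tan(t), so du = (tan(t)**2 + 1) dt.
Rewriting, the integral becomes -5·∫ e^u du = -5·e^u.
Substituting back, u = tan(t).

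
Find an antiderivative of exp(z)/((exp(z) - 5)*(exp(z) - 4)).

Let u = e^z, du = e^z dz.
The integral becomes ∫ du/((u-5)(u-4)); decompose into partial fractions.

log(exp(z) - 5) - log(exp(z) - 4) + C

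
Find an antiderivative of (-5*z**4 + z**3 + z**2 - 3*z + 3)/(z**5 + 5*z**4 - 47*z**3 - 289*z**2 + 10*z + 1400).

-3877*log(z - 7)/2640 + 71*log(z - 2)/1470 - 1313*log(z + 4)/66 + 38371*log(z + 5)/2352 - 1069/(28*z + 140) + C

Factor the denominator: (z - 7)*(z - 2)*(z + 4)*(z + 5)**2.
Partial-fraction decomposition: 38371/(2352*(z + 5)) + 1069/(28*(z + 5)**2) - 1313/(66*(z + 4)) + 71/(1470*(z - 2)) - 3877/(2640*(z - 7)).
Integrate each term; A/(z−a) gives A·log|z−a|; A/(z−a)² gives −A/(z−a).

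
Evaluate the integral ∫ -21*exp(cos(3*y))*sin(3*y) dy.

7*exp(cos(3*y)) + C

Let u = cos(3*y), so du = (-3*sin(3*y)) dy.
Rewriting, the integral becomes 7·∫ e^u du = 7·e^u.
Substituting back, u = cos(3*y).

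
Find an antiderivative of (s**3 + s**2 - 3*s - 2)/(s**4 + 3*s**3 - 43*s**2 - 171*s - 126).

369*log(s - 7)/1040 - log(s + 1)/80 - 11*log(s + 3)/60 + 164*log(s + 6)/195 + C

Factor the denominator: (s - 7)*(s + 1)*(s + 3)*(s + 6).
Partial-fraction decomposition: 164/(195*(s + 6)) - 11/(60*(s + 3)) - 1/(80*(s + 1)) + 369/(1040*(s - 7)).
Integrate each term: A/(s−a) contributes A·log|s−a|.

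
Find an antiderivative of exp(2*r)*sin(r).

2*exp(2*r)*sin(r)/5 - exp(2*r)*cos(r)/5 + C

Let I denote the integral. Integrate by parts with u = sin(r), dv = exp(2*r) dr, so v = exp(2*r)/2: I = exp(2*r)*sin(r)/2 − (1/2)·∫ exp(2*r)*cos(r) dr.
Apply parts again with u = cos(r), dv = exp(2*r) dr: ∫ exp(2*r)*cos(r) dr = exp(2*r)*cos(r)/2 + (1/2)·I. Substituting back brings back I: I = exp(2*r)*sin(r)/2 - exp(2*r)*cos(r)/4 − (1/4)·I.
Solving for I: (1 + 1/4)·I equals the remaining terms, so I = (4/5)·(exp(2*r)*sin(r)/2 - exp(2*r)*cos(r)/4).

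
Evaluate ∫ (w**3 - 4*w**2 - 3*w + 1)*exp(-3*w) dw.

Use integration by parts with u = w**3 - 4*w**2 - 3*w + 1, dv = exp(-3*w) dw, so v = -exp(-3*w)/3.
Apply parts 3 times (tabular method): alternate signs, differentiate u down to 0, integrate dv up.

(-3*w**3 + 9*w**2 + 15*w + 2)*exp(-3*w)/9 + C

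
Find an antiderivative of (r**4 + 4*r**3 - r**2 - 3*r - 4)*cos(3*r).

Use integration by parts with u = r**4 + 4*r**3 - r**2 - 3*r - 4, dv = cos(3*r) dr, so v = sin(3*r)/3.
Apply parts 4 times (tabular method): alternate signs, differentiate u down to 0, integrate dv up.

r**4*sin(3*r)/3 + 4*r**3*sin(3*r)/3 + 4*r**3*cos(3*r)/9 - 7*r**2*sin(3*r)/9 + 4*r**2*cos(3*r)/3 - 17*r*sin(3*r)/9 - 14*r*cos(3*r)/27 - 94*sin(3*r)/81 - 17*cos(3*r)/27 + C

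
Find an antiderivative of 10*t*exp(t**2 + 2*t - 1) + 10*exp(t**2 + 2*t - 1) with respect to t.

Let u = t**2 + 2*t - 1, so du = (2*t + 2) dt.
Rewriting, the integral becomes 5·∫ e^u du = 5·e^u.
Substituting back, u = t**2 + 2*t - 1.

5*exp(t**2 + 2*t - 1) + C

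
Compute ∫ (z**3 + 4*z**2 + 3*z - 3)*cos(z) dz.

Use integration by parts with u = z**3 + 4*z**2 + 3*z - 3, dv = cos(z) dz, so v = sin(z).
Apply parts 3 times (tabular method): alternate signs, differentiate u down to 0, integrate dv up.

z**3*sin(z) + 4*z**2*sin(z) + 3*z**2*cos(z) - 3*z*sin(z) + 8*z*cos(z) - 11*sin(z) - 3*cos(z) + C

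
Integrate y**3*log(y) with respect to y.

Use integration by parts with u = log(y), dv = y**3 dy.
Then du = 1/y dy and v = y**4/4.

y**4*log(y)/4 - y**4/16 + C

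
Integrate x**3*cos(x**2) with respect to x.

x**2*sin(x**2)/2 + cos(x**2)/2 + C

Let u = x², du = 2x dx; rewrite as (1/2)∫ u^1·cos(1u) du.
Now integrate by parts 1 time.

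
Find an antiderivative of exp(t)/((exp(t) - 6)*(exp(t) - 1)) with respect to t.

log(exp(t) - 6)/5 - log(exp(t) - 1)/5 + C

Let u = e^t, du = e^t dt.
The integral becomes ∫ du/((u-1)(u-6)); decompose into partial fractions.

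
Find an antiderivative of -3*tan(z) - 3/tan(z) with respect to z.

Let u = tan(z), so du = (tan(z)**2 + 1) dz.
Rewriting, the integral becomes -3·∫ 1/u du = -3·log(u).
Substituting back, u = tan(z).

-3*log(tan(z)) + C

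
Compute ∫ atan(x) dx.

Use integration by parts with u = arctan(x), dv = dx.
Then du = 1/(x**2 + 1) dx.

x*atan(x) - log(x**2 + 1)/2 + C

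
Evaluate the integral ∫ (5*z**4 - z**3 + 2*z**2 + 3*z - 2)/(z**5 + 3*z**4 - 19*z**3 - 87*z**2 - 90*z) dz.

log(z)/45 + 3063*log(z - 5)/2240 + 44*log(z + 2)/7 - 1541*log(z + 3)/576 + 439/(24*z + 72) + C

Factor the denominator: z*(z - 5)*(z + 2)*(z + 3)**2.
Partial-fraction decomposition: -1541/(576*(z + 3)) - 439/(24*(z + 3)**2) + 44/(7*(z + 2)) + 3063/(2240*(z - 5)) + 1/(45*z).
Integrate each term; A/(z−a) gives A·log|z−a|; A/(z−a)² gives −A/(z−a).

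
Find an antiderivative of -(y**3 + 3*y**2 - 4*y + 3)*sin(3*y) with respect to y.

Use integration by parts with u = y**3 + 3*y**2 - 4*y + 3, dv = -sin(3*y) dy, so v = cos(3*y)/3.
Apply parts 3 times (tabular method): alternate signs, differentiate u down to 0, integrate dv up.

y**3*cos(3*y)/3 - y**2*sin(3*y)/3 + y**2*cos(3*y) - 2*y*sin(3*y)/3 - 14*y*cos(3*y)/9 + 14*sin(3*y)/27 + 7*cos(3*y)/9 + C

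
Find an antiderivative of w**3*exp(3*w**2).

(3*w**2 - 1)*exp(3*w**2)/18 + C

Let u = w², du = 2w dw; rewrite as (1/2)∫ u^1·exp(3u) du.
Now integrate by parts 1 time.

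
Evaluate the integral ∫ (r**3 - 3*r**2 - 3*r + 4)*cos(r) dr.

Use integration by parts with u = r**3 - 3*r**2 - 3*r + 4, dv = cos(r) dr, so v = sin(r).
Apply parts 3 times (tabular method): alternate signs, differentiate u down to 0, integrate dv up.

r**3*sin(r) - 3*r**2*sin(r) + 3*r**2*cos(r) - 9*r*sin(r) - 6*r*cos(r) + 10*sin(r) - 9*cos(r) + C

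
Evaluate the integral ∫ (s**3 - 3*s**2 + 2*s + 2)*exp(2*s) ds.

(4*s**3 - 18*s**2 + 26*s - 5)*exp(2*s)/8 + C

Use integration by parts with u = s**3 - 3*s**2 + 2*s + 2, dv = exp(2*s) ds, so v = exp(2*s)/2.
Apply parts 3 times (tabular method): alternate signs, differentiate u down to 0, integrate dv up.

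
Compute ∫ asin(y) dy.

Use integration by parts with u = arcsin(y), dv = dy.
Then du = 1/sqrt(-y**2 + 1) dy.

y*asin(y) + sqrt(-y**2 + 1) + C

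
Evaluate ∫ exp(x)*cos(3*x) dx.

Let I denote the integral. Integrate by parts with u = cos(3*x), dv = exp(x) dx, so v = exp(x): I = exp(x)*cos(3*x) + 3·∫ exp(x)*sin(3*x) dx.
Apply parts again with u = sin(3*x), dv = exp(x) dx: ∫ exp(x)*sin(3*x) dx = exp(x)*sin(3*x) − 3·I. Substituting back brings back I: I = 3*exp(x)*sin(3*x) + exp(x)*cos(3*x) − 9·I.
Solving for I: (1 + 9)·I equals the remaining terms, so I = (1/10)·(3*exp(x)*sin(3*x) + exp(x)*cos(3*x)).

3*exp(x)*sin(3*x)/10 + exp(x)*cos(3*x)/10 + C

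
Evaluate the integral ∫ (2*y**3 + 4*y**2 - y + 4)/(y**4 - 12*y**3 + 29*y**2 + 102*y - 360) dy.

Factor the denominator: (y - 6)*(y - 5)*(y - 4)*(y + 3).
Partial-fraction decomposition: 11/(504*(y + 3)) + 96/(7*(y - 4)) - 349/(8*(y - 5)) + 287/(9*(y - 6)).
Integrate each term: A/(y−a) contributes A·log|y−a|.

287*log(y - 6)/9 - 349*log(y - 5)/8 + 96*log(y - 4)/7 + 11*log(y + 3)/504 + C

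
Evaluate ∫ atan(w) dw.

Use integration by parts with u = arctan(w), dv = dw.
Then du = 1/(w**2 + 1) dw.

w*atan(w) - log(w**2 + 1)/2 + C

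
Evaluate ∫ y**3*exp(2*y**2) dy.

Let u = y², du = 2y dy; rewrite as (1/2)∫ u^1·exp(2u) du.
Now integrate by parts 1 time.

(2*y**2 - 1)*exp(2*y**2)/8 + C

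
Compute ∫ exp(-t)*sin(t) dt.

-exp(-t)*sin(t)/2 - exp(-t)*cos(t)/2 + C

Let I denote the integral. Integrate by parts with u = sin(t), dv = exp(-t) dt, so v = -exp(-t): I = -exp(-t)*sin(t) + ∫ exp(-t)*cos(t) dt.
Apply parts again with u = cos(t), dv = exp(-t) dt: ∫ exp(-t)*cos(t) dt = -exp(-t)*cos(t) − I. Substituting back brings back I: I = -exp(-t)*sin(t) - exp(-t)*cos(t) − I.
Solving for I: (1 + 1)·I equals the remaining terms, so I = (1/2)·(-exp(-t)*sin(t) - exp(-t)*cos(t)).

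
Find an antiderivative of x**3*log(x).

x**4*log(x)/4 - x**4/16 + C

Use integration by parts with u = log(x), dv = x**3 dx.
Then du = 1/x dx and v = x**4/4.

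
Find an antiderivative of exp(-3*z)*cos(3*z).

exp(-3*z)*sin(3*z)/6 - exp(-3*z)*cos(3*z)/6 + C

Let I denote the integral. Integrate by parts with u = cos(3*z), dv = exp(-3*z) dz, so v = -exp(-3*z)/3: I = -exp(-3*z)*cos(3*z)/3 − ∫ exp(-3*z)*sin(3*z) dz.
Apply parts again with u = sin(3*z), dv = exp(-3*z) dz: ∫ exp(-3*z)*sin(3*z) dz = -exp(-3*z)*sin(3*z)/3 + I. Substituting back brings back I: I = exp(-3*z)*sin(3*z)/3 - exp(-3*z)*cos(3*z)/3 − I.
Solving for I: (1 + 1)·I equals the remaining terms, so I = (1/2)·(exp(-3*z)*sin(3*z)/3 - exp(-3*z)*cos(3*z)/3).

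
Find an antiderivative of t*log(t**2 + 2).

t**2*log(t**2 + 2)/2 - t**2/2 + log(t**2 + 2) + C

Let u = t**2 + 2, so du = (2*t) dt.
The integral becomes (1/2)·∫ log(u) du; integrate by parts with u′=log(u), dv′=du.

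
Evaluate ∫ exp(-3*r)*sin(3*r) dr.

Let I denote the integral. Integrate by parts with u = sin(3*r), dv = exp(-3*r) dr, so v = -exp(-3*r)/3: I = -exp(-3*r)*sin(3*r)/3 + ∫ exp(-3*r)*cos(3*r) dr.
Apply parts again with u = cos(3*r), dv = exp(-3*r) dr: ∫ exp(-3*r)*cos(3*r) dr = -exp(-3*r)*cos(3*r)/3 − I. Substituting back brings back I: I = -exp(-3*r)*sin(3*r)/3 - exp(-3*r)*cos(3*r)/3 − I.
Solving for I: (1 + 1)·I equals the remaining terms, so I = (1/2)·(-exp(-3*r)*sin(3*r)/3 - exp(-3*r)*cos(3*r)/3).

-exp(-3*r)*sin(3*r)/6 - exp(-3*r)*cos(3*r)/6 + C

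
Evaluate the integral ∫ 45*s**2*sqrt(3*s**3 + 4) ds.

Let u = 3*s**3 + 4, so du = (9*s**2) ds.
Rewriting, the integral becomes 5·∫ √u du = 5·(2/3)u^(3/2).
Substituting back, u = 3*s**3 + 4.

10*(3*s**3 + 4)**(3/2)/3 + C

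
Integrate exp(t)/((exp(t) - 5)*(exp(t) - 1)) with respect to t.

log(exp(t) - 5)/4 - log(exp(t) - 1)/4 + C

Let u = e^t, du = e^t dt.
The integral becomes ∫ du/((u-1)(u-5)); decompose into partial fractions.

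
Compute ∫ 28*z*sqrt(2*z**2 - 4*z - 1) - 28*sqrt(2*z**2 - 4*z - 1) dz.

14*(2*z**2 - 4*z - 1)**(3/2)/3 + C

Let u = 2*z**2 - 4*z - 1, so du = (4*z - 4) dz.
Rewriting, the integral becomes 7·∫ √u du = 7·(2/3)u^(3/2).
Substituting back, u = 2*z**2 - 4*z - 1.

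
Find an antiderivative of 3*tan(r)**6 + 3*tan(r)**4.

Let u = tan(r), so du = (tan(r)**2 + 1) dr.
Rewriting, the integral becomes 3·∫ u^4 du = 3·u^5/5.
Substituting back, u = tan(r).

3*tan(r)**5/5 + C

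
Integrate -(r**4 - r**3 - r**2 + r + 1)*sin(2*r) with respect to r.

Use integration by parts with u = r**4 - r**3 - r**2 + r + 1, dv = -sin(2*r) dr, so v = cos(2*r)/2.
Apply parts 4 times (tabular method): alternate signs, differentiate u down to 0, integrate dv up.

r**4*cos(2*r)/2 - r**3*sin(2*r) - r**3*cos(2*r)/2 + 3*r**2*sin(2*r)/4 - 2*r**2*cos(2*r) + 2*r*sin(2*r) + 5*r*cos(2*r)/4 - 5*sin(2*r)/8 + 3*cos(2*r)/2 + C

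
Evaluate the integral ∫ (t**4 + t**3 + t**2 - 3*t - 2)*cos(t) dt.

t**4*sin(t) + t**3*sin(t) + 4*t**3*cos(t) - 11*t**2*sin(t) + 3*t**2*cos(t) - 9*t*sin(t) - 22*t*cos(t) + 20*sin(t) - 9*cos(t) + C

Use integration by parts with u = t**4 + t**3 + t**2 - 3*t - 2, dv = cos(t) dt, so v = sin(t).
Apply parts 4 times (tabular method): alternate signs, differentiate u down to 0, integrate dv up.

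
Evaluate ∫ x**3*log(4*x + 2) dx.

Use integration by parts with u = log(4*x + 2), dv = x**3 dx.
Then du = 4/(4*x + 2) dx and v = x**4/4.

x**4*log(4*x + 2)/4 - x**4/16 + x**3/24 - x**2/32 + x/32 - log(2*x + 1)/64 + C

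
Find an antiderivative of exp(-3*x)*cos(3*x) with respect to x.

Let I denote the integral. Integrate by parts with u = cos(3*x), dv = exp(-3*x) dx, so v = -exp(-3*x)/3: I = -exp(-3*x)*cos(3*x)/3 − ∫ exp(-3*x)*sin(3*x) dx.
Apply parts again with u = sin(3*x), dv = exp(-3*x) dx: ∫ exp(-3*x)*sin(3*x) dx = -exp(-3*x)*sin(3*x)/3 + I. Substituting back brings back I: I = exp(-3*x)*sin(3*x)/3 - exp(-3*x)*cos(3*x)/3 − I.
Solving for I: (1 + 1)·I equals the remaining terms, so I = (1/2)·(exp(-3*x)*sin(3*x)/3 - exp(-3*x)*cos(3*x)/3).

exp(-3*x)*sin(3*x)/6 - exp(-3*x)*cos(3*x)/6 + C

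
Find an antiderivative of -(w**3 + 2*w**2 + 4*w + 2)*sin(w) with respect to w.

Use integration by parts with u = w**3 + 2*w**2 + 4*w + 2, dv = -sin(w) dw, so v = cos(w).
Apply parts 3 times (tabular method): alternate signs, differentiate u down to 0, integrate dv up.

w**3*cos(w) - 3*w**2*sin(w) + 2*w**2*cos(w) - 4*w*sin(w) - 2*w*cos(w) + 2*sin(w) - 2*cos(w) + C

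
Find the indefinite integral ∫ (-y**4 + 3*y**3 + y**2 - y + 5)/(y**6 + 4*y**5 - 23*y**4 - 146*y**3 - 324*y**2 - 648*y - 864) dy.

-613*log(y - 6)/32400 - 28544*log(y + 3)/13689 + 423*log(y + 4)/200 - 737*log(y**2 + 4)/135200 + 2659*atan(y/2)/67600 - 145/(117*y + 351) + C

Factor the denominator: (y - 6)*(y + 3)**2*(y + 4)*(y**2 + 4).
Partial-fraction decomposition: -(737*y - 5318)/(67600*(y**2 + 4)) + 423/(200*(y + 4)) - 28544/(13689*(y + 3)) + 145/(117*(y + 3)**2) - 613/(32400*(y - 6)).
Integrate each term; A/(y−a) gives A·log|y−a|; the (By+D)/(y²+p²) term gives a log and an atan.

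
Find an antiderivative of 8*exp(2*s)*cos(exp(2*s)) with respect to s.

Let u = exp(2*s), so du = (2*exp(2*s)) ds.
Rewriting, the integral becomes 4·∫ cos(u) du = 4·sin(u).
Substituting back, u = exp(2*s).

4*sin(exp(2*s)) + C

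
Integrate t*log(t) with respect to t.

t**2*log(t)/2 - t**2/4 + C

Use integration by parts with u = log(t), dv = t dt.
Then du = 1/t dt and v = t**2/2.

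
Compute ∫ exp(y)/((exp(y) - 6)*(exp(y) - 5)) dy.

Let u = e^y, du = e^y dy.
The integral becomes ∫ du/((u-5)(u-6)); decompose into partial fractions.

log(exp(y) - 6) - log(exp(y) - 5) + C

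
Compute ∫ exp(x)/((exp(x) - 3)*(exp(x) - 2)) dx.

Let u = e^x, du = e^x dx.
The integral becomes ∫ du/((u-2)(u-3)); decompose into partial fractions.

log(exp(x) - 3) - log(exp(x) - 2) + C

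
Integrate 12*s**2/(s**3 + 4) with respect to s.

4*log(s**3 + 4) + C

Let u = s**3 + 4, so du = (3*s**2) ds.
Rewriting, the integral becomes 4·∫ 1/u du = 4·log(u).
Substituting back, u = s**3 + 4.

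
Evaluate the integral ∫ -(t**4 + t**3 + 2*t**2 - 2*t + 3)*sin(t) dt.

Use integration by parts with u = t**4 + t**3 + 2*t**2 - 2*t + 3, dv = -sin(t) dt, so v = cos(t).
Apply parts 4 times (tabular method): alternate signs, differentiate u down to 0, integrate dv up.

t**4*cos(t) - 4*t**3*sin(t) + t**3*cos(t) - 3*t**2*sin(t) - 10*t**2*cos(t) + 20*t*sin(t) - 8*t*cos(t) + 8*sin(t) + 23*cos(t) + C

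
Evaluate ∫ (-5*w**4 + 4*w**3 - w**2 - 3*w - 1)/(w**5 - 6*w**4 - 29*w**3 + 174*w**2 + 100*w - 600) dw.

Factor the denominator: (w - 6)*(w - 5)*(w - 2)*(w + 2)*(w + 5).
Partial-fraction decomposition: -606/(385*(w + 5)) + 37/(224*(w + 2)) - 59/(336*(w - 2)) + 1333/(105*(w - 5)) - 5671/(352*(w - 6)).
Integrate each term: A/(w−a) contributes A·log|w−a|.

-5671*log(w - 6)/352 + 1333*log(w - 5)/105 - 59*log(w - 2)/336 + 37*log(w + 2)/224 - 606*log(w + 5)/385 + C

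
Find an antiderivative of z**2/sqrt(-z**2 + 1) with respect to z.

Substitute z = sin(θ), so dz = cos(θ) dθ and the radical becomes sqrt(-z**2 + 1) = cos(θ) by the Pythagorean identity.
Integrate the resulting trig expression in θ, then back-substitute θ = asin(z), sin(θ) = z, cos(θ) = sqrt(-z**2 + 1) (absorbing any constant into C).

-z*sqrt(-z**2 + 1)/2 + asin(z)/2 + C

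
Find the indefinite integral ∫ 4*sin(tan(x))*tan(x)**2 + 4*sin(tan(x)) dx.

-4*cos(tan(x)) + C

Let u = tan(x), so du = (tan(x)**2 + 1) dx.
Rewriting, the integral becomes 4·∫ sin(u) du = 4·-cos(u).
Substituting back, u = tan(x).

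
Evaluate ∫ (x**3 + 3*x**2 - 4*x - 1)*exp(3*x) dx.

Use integration by parts with u = x**3 + 3*x**2 - 4*x - 1, dv = exp(3*x) dx, so v = exp(3*x)/3.
Apply parts 3 times (tabular method): alternate signs, differentiate u down to 0, integrate dv up.

(9*x**3 + 18*x**2 - 48*x + 7)*exp(3*x)/27 + C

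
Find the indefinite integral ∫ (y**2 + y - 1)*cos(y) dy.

Use integration by parts with u = y**2 + y - 1, dv = cos(y) dy, so v = sin(y).
Apply parts 2 times (tabular method): alternate signs, differentiate u down to 0, integrate dv up.

y**2*sin(y) + y*sin(y) + 2*y*cos(y) - 3*sin(y) + cos(y) + C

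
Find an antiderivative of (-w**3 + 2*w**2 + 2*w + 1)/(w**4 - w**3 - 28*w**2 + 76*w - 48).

Factor the denominator: (w - 4)*(w - 2)*(w - 1)*(w + 6).
Partial-fraction decomposition: -277/(560*(w + 6)) + 4/(21*(w - 1)) - 5/(16*(w - 2)) - 23/(60*(w - 4)).
Integrate each term: A/(w−a) contributes A·log|w−a|.

-23*log(w - 4)/60 - 5*log(w - 2)/16 + 4*log(w - 1)/21 - 277*log(w + 6)/560 + C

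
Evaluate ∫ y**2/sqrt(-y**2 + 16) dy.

Substitute y = 4·sin(θ), so dy = 4·cos(θ) dθ and the radical becomes sqrt(-y**2 + 16) = 4·cos(θ) by the Pythagorean identity.
Integrate the resulting trig expression in θ, then back-substitute θ = asin(y/4), sin(θ) = y/4, cos(θ) = sqrt(-y**2 + 16)/4 (absorbing any constant into C).

-y*sqrt(-y**2 + 16)/2 + 8*asin(y/4) + C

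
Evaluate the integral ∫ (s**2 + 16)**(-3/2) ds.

s/(16*sqrt(s**2 + 16)) + C

Substitute s = 4·tan(θ), so ds = 4·sec(θ)^2 dθ and the radical becomes sqrt(s**2 + 16) = 4·sec(θ) by the Pythagorean identity.
Integrate the resulting trig expression in θ, then back-substitute tan(θ) = s/4, sec(θ) = sqrt(s**2 + 16)/4 (absorbing any constant into C).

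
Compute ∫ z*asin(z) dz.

z**2*asin(z)/2 + z*sqrt(-z**2 + 1)/4 - asin(z)/4 + C

Use integration by parts with u = arcsin(z), dv = z dz.
Then du = 1/sqrt(-z**2 + 1) dz.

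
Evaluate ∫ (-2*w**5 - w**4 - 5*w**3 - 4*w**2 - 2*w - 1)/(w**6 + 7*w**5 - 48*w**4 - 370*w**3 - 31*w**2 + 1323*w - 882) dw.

Factor the denominator: (w - 7)*(w - 1)**2*(w + 3)*(w + 6)*(w + 7).
Partial-fraction decomposition: -32745/(3584*(w + 7)) + 15203/(1911*(w + 6)) - 509/(1920*(w + 3)) + 1889/(75264*(w - 1)) + 5/(448*(w - 1)**2) - 12647/(21840*(w - 7)).
Integrate each term; A/(w−a) gives A·log|w−a|; A/(w−a)² gives −A/(w−a).

-12647*log(w - 7)/21840 + 1889*log(w - 1)/75264 - 509*log(w + 3)/1920 + 15203*log(w + 6)/1911 - 32745*log(w + 7)/3584 - 5/(448*w - 448) + C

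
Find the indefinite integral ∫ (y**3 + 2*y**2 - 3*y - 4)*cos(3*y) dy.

y**3*sin(3*y)/3 + 2*y**2*sin(3*y)/3 + y**2*cos(3*y)/3 - 11*y*sin(3*y)/9 + 4*y*cos(3*y)/9 - 40*sin(3*y)/27 - 11*cos(3*y)/27 + C

Use integration by parts with u = y**3 + 2*y**2 - 3*y - 4, dv = cos(3*y) dy, so v = sin(3*y)/3.
Apply parts 3 times (tabular method): alternate signs, differentiate u down to 0, integrate dv up.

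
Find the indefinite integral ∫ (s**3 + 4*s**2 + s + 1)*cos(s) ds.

Use integration by parts with u = s**3 + 4*s**2 + s + 1, dv = cos(s) ds, so v = sin(s).
Apply parts 3 times (tabular method): alternate signs, differentiate u down to 0, integrate dv up.

s**3*sin(s) + 4*s**2*sin(s) + 3*s**2*cos(s) - 5*s*sin(s) + 8*s*cos(s) - 7*sin(s) - 5*cos(s) + C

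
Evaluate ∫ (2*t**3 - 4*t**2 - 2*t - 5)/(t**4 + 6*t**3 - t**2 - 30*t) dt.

log(t)/6 - 9*log(t - 2)/70 - 89*log(t + 3)/30 + 69*log(t + 5)/14 + C

Factor the denominator: t*(t - 2)*(t + 3)*(t + 5).
Partial-fraction decomposition: 69/(14*(t + 5)) - 89/(30*(t + 3)) - 9/(70*(t - 2)) + 1/(6*t).
Integrate each term: A/(t−a) contributes A·log|t−a|.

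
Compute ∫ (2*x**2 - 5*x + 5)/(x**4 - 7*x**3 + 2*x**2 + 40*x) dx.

log(x)/8 + 6*log(x - 5)/7 - 17*log(x - 4)/24 - 23*log(x + 2)/84 + C

Factor the denominator: x*(x - 5)*(x - 4)*(x + 2).
Partial-fraction decomposition: -23/(84*(x + 2)) - 17/(24*(x - 4)) + 6/(7*(x - 5)) + 1/(8*x).
Integrate each term: A/(x−a) contributes A·log|x−a|.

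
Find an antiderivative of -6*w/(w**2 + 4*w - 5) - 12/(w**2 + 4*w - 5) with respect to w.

Let u = w**2 + 4*w - 5, so du = (2*w + 4) dw.
Rewriting, the integral becomes -3·∫ 1/u du = -3·log(u).
Substituting back, u = w**2 + 4*w - 5.

-3*log(w**2 + 4*w - 5) + C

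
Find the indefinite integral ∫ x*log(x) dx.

x**2*log(x)/2 - x**2/4 + C

Use integration by parts with u = log(x), dv = x dx.
Then du = 1/x dx and v = x**2/2.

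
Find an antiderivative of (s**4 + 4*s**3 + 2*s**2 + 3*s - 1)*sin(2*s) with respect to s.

Use integration by parts with u = s**4 + 4*s**3 + 2*s**2 + 3*s - 1, dv = sin(2*s) ds, so v = -cos(2*s)/2.
Apply parts 4 times (tabular method): alternate signs, differentiate u down to 0, integrate dv up.

-s**4*cos(2*s)/2 + s**3*sin(2*s) - 2*s**3*cos(2*s) + 3*s**2*sin(2*s) + s**2*cos(2*s)/2 - s*sin(2*s)/2 + 3*s*cos(2*s)/2 - 3*sin(2*s)/4 + cos(2*s)/4 + C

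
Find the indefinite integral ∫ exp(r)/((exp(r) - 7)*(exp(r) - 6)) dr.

Let u = e^r, du = e^r dr.
The integral becomes ∫ du/((u-7)(u-6)); decompose into partial fractions.

log(exp(r) - 7) - log(exp(r) - 6) + C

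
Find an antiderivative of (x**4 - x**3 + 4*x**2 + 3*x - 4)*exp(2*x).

Use integration by parts with u = x**4 - x**3 + 4*x**2 + 3*x - 4, dv = exp(2*x) dx, so v = exp(2*x)/2.
Apply parts 4 times (tabular method): alternate signs, differentiate u down to 0, integrate dv up.

(4*x**4 - 12*x**3 + 34*x**2 - 22*x - 5)*exp(2*x)/8 + C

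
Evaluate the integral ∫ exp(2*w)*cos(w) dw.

Let I denote the integral. Integrate by parts with u = cos(w), dv = exp(2*w) dw, so v = exp(2*w)/2: I = exp(2*w)*cos(w)/2 + (1/2)·∫ exp(2*w)*sin(w) dw.
Apply parts again with u = sin(w), dv = exp(2*w) dw: ∫ exp(2*w)*sin(w) dw = exp(2*w)*sin(w)/2 − (1/2)·I. Substituting back brings back I: I = exp(2*w)*sin(w)/4 + exp(2*w)*cos(w)/2 − (1/4)·I.
Solving for I: (1 + 1/4)·I equals the remaining terms, so I = (4/5)·(exp(2*w)*sin(w)/4 + exp(2*w)*cos(w)/2).

exp(2*w)*sin(w)/5 + 2*exp(2*w)*cos(w)/5 + C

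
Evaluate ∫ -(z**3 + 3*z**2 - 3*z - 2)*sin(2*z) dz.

z**3*cos(2*z)/2 - 3*z**2*sin(2*z)/4 + 3*z**2*cos(2*z)/2 - 3*z*sin(2*z)/2 - 9*z*cos(2*z)/4 + 9*sin(2*z)/8 - 7*cos(2*z)/4 + C

Use integration by parts with u = z**3 + 3*z**2 - 3*z - 2, dv = -sin(2*z) dz, so v = cos(2*z)/2.
Apply parts 3 times (tabular method): alternate signs, differentiate u down to 0, integrate dv up.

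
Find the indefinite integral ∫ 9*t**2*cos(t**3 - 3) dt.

Let u = t**3 - 3, so du = (3*t**2) dt.
Rewriting, the integral becomes 3·∫ cos(u) du = 3·sin(u).
Substituting back, u = t**3 - 3.

3*sin(t**3 - 3) + C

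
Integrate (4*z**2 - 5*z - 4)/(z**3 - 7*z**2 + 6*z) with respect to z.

-2*log(z)/3 + 11*log(z - 6)/3 + log(z - 1) + C

Factor the denominator: z*(z - 6)*(z - 1).
Partial-fraction decomposition: 1/(z - 1) + 11/(3*(z - 6)) - 2/(3*z).
Integrate each term: A/(z−a) contributes A·log|z−a|.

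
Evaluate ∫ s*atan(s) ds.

s**2*atan(s)/2 - s/2 + atan(s)/2 + C

Use integration by parts with u = arctan(s), dv = s ds.
Then du = 1/(s**2 + 1) ds.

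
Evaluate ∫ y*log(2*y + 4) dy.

y**2*log(2*y + 4)/2 - y**2/4 + y - 2*log(y + 2) + C

Use integration by parts with u = log(2*y + 4), dv = y dy.
Then du = 2/(2*y + 4) dy and v = y**2/2.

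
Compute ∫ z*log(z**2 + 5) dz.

Let u = z**2 + 5, so du = (2*z) dz.
The integral becomes (1/2)·∫ log(u) du; integrate by parts with u′=log(u), dv′=du.

z**2*log(z**2 + 5)/2 - z**2/2 + 5*log(z**2 + 5)/2 + C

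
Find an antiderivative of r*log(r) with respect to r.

r**2*log(r)/2 - r**2/4 + C

Use integration by parts with u = log(r), dv = r dr.
Then du = 1/r dr and v = r**2/2.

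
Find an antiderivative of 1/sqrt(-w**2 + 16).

Substitute w = 4·sin(θ), so dw = 4·cos(θ) dθ and the radical becomes sqrt(-w**2 + 16) = 4·cos(θ) by the Pythagorean identity.
Integrate the resulting trig expression in θ, then back-substitute θ = asin(w/4), sin(θ) = w/4, cos(θ) = sqrt(-w**2 + 16)/4 (absorbing any constant into C).

asin(w/4) + C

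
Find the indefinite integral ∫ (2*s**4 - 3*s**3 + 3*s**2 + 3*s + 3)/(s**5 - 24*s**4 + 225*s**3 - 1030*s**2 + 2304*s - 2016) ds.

986*log(s - 7)/9 - 691*log(s - 6)/4 + 1987*log(s - 4)/36 + 10*log(s - 3) - 383/(6*s - 24) + C

Factor the denominator: (s - 7)*(s - 6)*(s - 4)**2*(s - 3).
Partial-fraction decomposition: 10/(s - 3) + 1987/(36*(s - 4)) + 383/(6*(s - 4)**2) - 691/(4*(s - 6)) + 986/(9*(s - 7)).
Integrate each term; A/(s−a) gives A·log|s−a|; A/(s−a)² gives −A/(s−a).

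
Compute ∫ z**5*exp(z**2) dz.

Let u = z², du = 2z dz; rewrite as (1/2)∫ u^2·exp(1u) du.
Now integrate by parts 2 times.

(z**4 - 2*z**2 + 2)*exp(z**2)/2 + C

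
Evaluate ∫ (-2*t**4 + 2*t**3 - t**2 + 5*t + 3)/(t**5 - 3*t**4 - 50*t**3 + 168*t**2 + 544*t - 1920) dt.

Factor the denominator: (t - 5)*(t - 4)**2*(t + 4)*(t + 6).
Partial-fraction decomposition: -3087/(2200*(t + 6)) + 673/(1152*(t + 4)) + 28447/(3200*(t - 4)) + 377/(80*(t - 4)**2) - 997/(99*(t - 5)).
Integrate each term; A/(t−a) gives A·log|t−a|; A/(t−a)² gives −A/(t−a).

-997*log(t - 5)/99 + 28447*log(t - 4)/3200 + 673*log(t + 4)/1152 - 3087*log(t + 6)/2200 - 377/(80*t - 320) + C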